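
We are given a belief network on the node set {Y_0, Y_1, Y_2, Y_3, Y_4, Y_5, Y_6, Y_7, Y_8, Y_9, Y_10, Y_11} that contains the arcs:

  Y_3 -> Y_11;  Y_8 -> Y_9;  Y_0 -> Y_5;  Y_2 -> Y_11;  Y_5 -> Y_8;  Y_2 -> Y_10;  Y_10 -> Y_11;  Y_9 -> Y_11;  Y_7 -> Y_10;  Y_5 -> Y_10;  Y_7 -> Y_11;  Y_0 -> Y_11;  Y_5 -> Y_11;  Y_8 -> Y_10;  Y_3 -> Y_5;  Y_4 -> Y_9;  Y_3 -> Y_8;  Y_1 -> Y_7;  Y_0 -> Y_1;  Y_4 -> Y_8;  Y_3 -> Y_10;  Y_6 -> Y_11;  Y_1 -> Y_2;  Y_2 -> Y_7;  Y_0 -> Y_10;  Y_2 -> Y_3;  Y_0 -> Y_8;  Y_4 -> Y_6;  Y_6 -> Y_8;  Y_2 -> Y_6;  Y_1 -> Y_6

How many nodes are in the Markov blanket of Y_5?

10

Recall MB(v) = parents ∪ children ∪ spouses, where spouses are the other parents of v's children.
Y_5 has parents Y_0, Y_3.
Children of Y_5: Y_8, Y_10, Y_11.
Co-parents of Y_5 (other parents of its children):
  Y_8: Y_0, Y_3, Y_4, Y_6
  Y_10: Y_0, Y_2, Y_3, Y_7, Y_8
  Y_11: Y_0, Y_2, Y_3, Y_6, Y_7, Y_9, Y_10
MB(Y_5) = {Y_0, Y_2, Y_3, Y_4, Y_6, Y_7, Y_8, Y_9, Y_10, Y_11}, which has 10 nodes.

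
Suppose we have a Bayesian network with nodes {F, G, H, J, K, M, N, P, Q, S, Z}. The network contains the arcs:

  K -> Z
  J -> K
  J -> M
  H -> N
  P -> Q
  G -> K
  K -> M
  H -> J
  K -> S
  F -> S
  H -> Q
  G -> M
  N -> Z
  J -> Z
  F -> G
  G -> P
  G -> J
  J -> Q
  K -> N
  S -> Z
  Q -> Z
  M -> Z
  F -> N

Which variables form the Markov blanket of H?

H has no parents.
Ch(H) = {J, N, Q}.
Co-parents of H (other parents of its children):
  J: G
  N: F, K
  Q: J, P
MB(H) = {F, G, J, K, N, P, Q}.

{F, G, J, K, N, P, Q}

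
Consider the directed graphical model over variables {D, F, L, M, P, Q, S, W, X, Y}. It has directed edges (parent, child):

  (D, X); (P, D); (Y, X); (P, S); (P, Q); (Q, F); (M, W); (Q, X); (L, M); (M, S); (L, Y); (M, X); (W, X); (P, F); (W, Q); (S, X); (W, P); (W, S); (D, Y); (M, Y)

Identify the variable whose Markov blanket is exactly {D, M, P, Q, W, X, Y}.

S

The target node must have every member of {D, M, P, Q, W, X, Y} as a parent, child, or co-parent, and no others.
Parents of S: M, P, W; children: X; co-parents: D, M, Q, W, Y.
These exactly cover the given set, so the node is S.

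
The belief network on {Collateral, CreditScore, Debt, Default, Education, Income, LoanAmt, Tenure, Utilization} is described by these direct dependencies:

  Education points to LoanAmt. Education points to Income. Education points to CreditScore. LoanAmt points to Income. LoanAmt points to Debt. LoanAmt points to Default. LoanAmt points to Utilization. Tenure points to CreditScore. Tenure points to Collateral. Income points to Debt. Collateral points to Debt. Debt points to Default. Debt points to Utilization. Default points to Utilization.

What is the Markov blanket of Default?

Default's parents: Debt, LoanAmt.
Default's children: Utilization.
For each child, the remaining parents (spouses of Default):
  Utilization: Debt, LoanAmt
So the Markov blanket of Default is {Debt, LoanAmt, Utilization}.

{Debt, LoanAmt, Utilization}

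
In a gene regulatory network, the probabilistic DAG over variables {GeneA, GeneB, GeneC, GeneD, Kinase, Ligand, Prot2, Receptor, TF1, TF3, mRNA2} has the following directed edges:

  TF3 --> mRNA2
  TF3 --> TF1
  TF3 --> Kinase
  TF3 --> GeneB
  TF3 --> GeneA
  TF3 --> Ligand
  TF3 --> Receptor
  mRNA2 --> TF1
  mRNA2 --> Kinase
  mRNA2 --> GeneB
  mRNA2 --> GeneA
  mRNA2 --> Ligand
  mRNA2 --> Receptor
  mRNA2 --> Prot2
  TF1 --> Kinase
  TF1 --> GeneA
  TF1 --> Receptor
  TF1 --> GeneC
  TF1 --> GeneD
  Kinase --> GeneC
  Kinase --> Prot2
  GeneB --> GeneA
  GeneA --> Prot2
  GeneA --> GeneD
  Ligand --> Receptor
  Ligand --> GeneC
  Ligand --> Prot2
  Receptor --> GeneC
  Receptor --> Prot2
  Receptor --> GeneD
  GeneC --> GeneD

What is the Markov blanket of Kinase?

Pa(Kinase) = {TF1, TF3, mRNA2}.
Kinase's children: GeneC, Prot2.
Parents of each child, excluding Kinase:
  GeneC: Ligand, Receptor, TF1
  Prot2: GeneA, Ligand, Receptor, mRNA2
Taking the union gives {GeneA, GeneC, Ligand, Prot2, Receptor, TF1, TF3, mRNA2}.

{GeneA, GeneC, Ligand, Prot2, Receptor, TF1, TF3, mRNA2}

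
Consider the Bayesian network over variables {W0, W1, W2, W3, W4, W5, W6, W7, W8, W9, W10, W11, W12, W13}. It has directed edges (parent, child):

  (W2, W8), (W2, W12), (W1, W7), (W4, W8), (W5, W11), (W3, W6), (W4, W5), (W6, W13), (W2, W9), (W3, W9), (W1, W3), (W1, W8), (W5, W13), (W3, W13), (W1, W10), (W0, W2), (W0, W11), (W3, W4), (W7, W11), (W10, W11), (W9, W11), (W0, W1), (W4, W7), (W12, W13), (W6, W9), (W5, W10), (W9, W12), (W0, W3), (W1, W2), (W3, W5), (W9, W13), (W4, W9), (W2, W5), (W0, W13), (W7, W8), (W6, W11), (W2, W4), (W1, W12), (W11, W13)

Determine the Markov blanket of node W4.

{W1, W2, W3, W5, W6, W7, W8, W9}

A node's Markov blanket = Pa ∪ Ch ∪ (parents of Ch other than the node itself).
Parents of W4: W2, W3.
W4 has children W5, W7, W8, W9.
For each child, the remaining parents (spouses of W4):
  W5's other parents are W2, W3.
  W7 also has parent W1.
  W8's other parents are W1, W2, W7.
  W9's other parents are W2, W3, W6.
MB(W4) = {W1, W2, W3, W5, W6, W7, W8, W9}.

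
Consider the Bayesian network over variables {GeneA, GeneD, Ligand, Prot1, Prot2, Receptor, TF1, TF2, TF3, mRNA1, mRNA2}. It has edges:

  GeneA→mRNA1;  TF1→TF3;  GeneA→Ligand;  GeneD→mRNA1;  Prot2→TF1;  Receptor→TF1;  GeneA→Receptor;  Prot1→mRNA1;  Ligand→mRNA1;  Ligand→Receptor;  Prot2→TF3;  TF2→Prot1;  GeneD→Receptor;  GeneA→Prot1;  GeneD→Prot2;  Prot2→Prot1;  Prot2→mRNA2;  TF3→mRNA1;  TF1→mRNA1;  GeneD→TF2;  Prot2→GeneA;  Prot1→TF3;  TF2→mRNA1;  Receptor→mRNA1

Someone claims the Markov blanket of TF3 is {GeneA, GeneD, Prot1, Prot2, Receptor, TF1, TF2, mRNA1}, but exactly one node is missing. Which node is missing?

The Markov blanket of a node is its parents, its children, and the other parents of its children.
TF3's children: mRNA1.
TF3's parents: Prot1, Prot2, TF1.
Parents of each child, excluding TF3:
  mRNA1 also has parents GeneA, GeneD, Ligand, Prot1, Receptor, TF1, TF2.
MB(TF3) = {GeneA, GeneD, Ligand, Prot1, Prot2, Receptor, TF1, TF2, mRNA1}.
Comparing with the claimed set, Ligand is missing.

Ligand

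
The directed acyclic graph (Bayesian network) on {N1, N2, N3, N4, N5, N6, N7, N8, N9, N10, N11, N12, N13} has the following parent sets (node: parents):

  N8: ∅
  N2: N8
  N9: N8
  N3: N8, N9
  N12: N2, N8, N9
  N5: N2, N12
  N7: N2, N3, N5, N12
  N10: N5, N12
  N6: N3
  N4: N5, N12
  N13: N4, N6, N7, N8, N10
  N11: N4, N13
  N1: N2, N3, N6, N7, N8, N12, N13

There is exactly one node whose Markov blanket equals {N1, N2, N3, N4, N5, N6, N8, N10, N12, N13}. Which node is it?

N7

The target node must have every member of {N1, N2, N3, N4, N5, N6, N8, N10, N12, N13} as a parent, child, or co-parent, and no others.
Parents of N7: N2, N3, N5, N12; children: N1, N13; co-parents: N2, N3, N4, N6, N8, N10, N12, N13.
These exactly cover the given set, so the node is N7.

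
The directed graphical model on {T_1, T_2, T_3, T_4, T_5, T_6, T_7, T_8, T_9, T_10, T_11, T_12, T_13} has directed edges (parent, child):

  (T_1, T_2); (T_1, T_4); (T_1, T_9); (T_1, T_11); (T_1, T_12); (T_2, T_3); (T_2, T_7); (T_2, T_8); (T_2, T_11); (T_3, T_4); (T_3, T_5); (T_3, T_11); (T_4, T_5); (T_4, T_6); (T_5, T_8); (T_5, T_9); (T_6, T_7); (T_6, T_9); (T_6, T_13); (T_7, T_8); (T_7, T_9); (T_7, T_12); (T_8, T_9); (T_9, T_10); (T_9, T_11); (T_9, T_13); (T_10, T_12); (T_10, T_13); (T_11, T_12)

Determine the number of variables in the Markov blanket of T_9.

By definition, MB(T_9) is built from T_9's parents, T_9's children, and the co-parents of T_9.
Pa(T_9) = {T_1, T_5, T_6, T_7, T_8}.
Children of T_9: T_10, T_11, T_13.
Other parents of T_9's children:
  T_10: —
  T_11: T_1, T_2, T_3
  T_13: T_6, T_10
MB(T_9) = {T_1, T_2, T_3, T_5, T_6, T_7, T_8, T_10, T_11, T_13}, which has 10 nodes.

10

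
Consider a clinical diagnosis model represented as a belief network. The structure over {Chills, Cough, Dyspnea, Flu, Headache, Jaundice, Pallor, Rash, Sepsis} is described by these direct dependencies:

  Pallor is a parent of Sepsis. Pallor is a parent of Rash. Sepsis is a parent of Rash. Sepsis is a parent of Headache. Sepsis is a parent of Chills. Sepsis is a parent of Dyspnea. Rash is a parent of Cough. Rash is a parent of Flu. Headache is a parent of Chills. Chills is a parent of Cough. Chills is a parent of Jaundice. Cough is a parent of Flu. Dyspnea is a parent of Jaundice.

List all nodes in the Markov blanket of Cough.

Cough has parents Chills, Rash.
Cough's children: Flu.
Co-parents of Cough (other parents of its children):
  Flu's other parent is Rash.
MB(Cough) = {Chills, Flu, Rash}.

{Chills, Flu, Rash}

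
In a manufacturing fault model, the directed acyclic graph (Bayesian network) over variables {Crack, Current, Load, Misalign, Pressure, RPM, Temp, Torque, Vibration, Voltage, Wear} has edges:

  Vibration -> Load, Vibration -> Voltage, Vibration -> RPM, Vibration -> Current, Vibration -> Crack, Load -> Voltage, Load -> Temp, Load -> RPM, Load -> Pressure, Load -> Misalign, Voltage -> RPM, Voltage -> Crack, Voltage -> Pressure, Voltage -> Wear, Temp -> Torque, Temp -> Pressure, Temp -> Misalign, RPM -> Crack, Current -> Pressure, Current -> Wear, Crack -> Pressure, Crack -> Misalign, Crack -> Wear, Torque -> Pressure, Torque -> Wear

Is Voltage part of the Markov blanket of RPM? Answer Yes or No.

Voltage is a parent of RPM.
So Voltage ∈ MB(RPM).

Yes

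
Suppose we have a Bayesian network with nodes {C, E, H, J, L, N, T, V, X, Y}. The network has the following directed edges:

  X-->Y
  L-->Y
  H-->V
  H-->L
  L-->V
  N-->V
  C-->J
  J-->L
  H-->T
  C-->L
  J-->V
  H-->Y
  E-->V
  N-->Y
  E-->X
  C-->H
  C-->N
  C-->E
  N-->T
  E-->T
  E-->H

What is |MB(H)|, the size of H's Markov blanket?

9

H's parents: C, E.
H's children: L, T, V, Y.
For each child, the remaining parents (spouses of H):
  L also has parents C, J.
  T's other parents are E, N.
  V's other parents are E, J, L, N.
  Y also has parents L, N, X.
MB(H) = {C, E, J, L, N, T, V, X, Y}, which has 9 nodes.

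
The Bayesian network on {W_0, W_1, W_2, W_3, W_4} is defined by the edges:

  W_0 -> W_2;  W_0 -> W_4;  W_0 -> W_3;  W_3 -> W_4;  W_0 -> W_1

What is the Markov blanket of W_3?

{W_0, W_4}

W_3's parents: W_0.
Children of W_3: W_4.
Other parents of W_3's children:
  W_4's other parent is W_0.
So the Markov blanket of W_3 is {W_0, W_4}.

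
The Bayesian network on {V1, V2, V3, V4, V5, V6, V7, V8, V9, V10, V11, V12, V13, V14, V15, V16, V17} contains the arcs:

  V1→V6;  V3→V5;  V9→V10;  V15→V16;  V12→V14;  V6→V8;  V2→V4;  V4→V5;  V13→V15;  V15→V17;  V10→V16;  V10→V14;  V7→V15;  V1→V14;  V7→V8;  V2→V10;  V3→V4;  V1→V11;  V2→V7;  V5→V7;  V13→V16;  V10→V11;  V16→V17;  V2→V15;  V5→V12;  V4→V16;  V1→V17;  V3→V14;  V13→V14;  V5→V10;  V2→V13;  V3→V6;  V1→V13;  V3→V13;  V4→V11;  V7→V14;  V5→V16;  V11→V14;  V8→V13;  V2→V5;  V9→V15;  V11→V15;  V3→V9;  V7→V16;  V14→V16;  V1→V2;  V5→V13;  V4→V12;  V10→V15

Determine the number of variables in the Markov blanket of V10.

Recall MB(v) = parents ∪ children ∪ spouses, where spouses are the other parents of v's children.
Ch(V10) = {V11, V14, V15, V16}.
V10 has parents V2, V5, V9.
Co-parents of V10 (other parents of its children):
  V11: V1, V4
  V14: V1, V3, V7, V11, V12, V13
  V15: V2, V7, V9, V11, V13
  V16: V4, V5, V7, V13, V14, V15
MB(V10) = {V1, V2, V3, V4, V5, V7, V9, V11, V12, V13, V14, V15, V16}, which has 13 nodes.

13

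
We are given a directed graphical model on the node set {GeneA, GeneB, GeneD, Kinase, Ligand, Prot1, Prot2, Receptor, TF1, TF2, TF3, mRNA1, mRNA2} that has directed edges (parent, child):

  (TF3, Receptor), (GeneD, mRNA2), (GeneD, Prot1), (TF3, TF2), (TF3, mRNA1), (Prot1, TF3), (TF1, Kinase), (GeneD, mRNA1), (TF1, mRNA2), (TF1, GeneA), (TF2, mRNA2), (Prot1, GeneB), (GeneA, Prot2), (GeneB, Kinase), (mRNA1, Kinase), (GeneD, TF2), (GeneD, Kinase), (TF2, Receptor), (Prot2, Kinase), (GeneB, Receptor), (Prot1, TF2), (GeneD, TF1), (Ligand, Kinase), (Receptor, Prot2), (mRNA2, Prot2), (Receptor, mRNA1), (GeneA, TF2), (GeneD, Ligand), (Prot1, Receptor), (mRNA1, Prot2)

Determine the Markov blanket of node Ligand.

Ch(Ligand) = {Kinase}.
Ligand's parents: GeneD.
Parents of each child, excluding Ligand:
  Kinase also has parents GeneB, GeneD, Prot2, TF1, mRNA1.
Union: {GeneD} ∪ {Kinase} ∪ {GeneB, GeneD, Prot2, TF1, mRNA1} = {GeneB, GeneD, Kinase, Prot2, TF1, mRNA1}.

{GeneB, GeneD, Kinase, Prot2, TF1, mRNA1}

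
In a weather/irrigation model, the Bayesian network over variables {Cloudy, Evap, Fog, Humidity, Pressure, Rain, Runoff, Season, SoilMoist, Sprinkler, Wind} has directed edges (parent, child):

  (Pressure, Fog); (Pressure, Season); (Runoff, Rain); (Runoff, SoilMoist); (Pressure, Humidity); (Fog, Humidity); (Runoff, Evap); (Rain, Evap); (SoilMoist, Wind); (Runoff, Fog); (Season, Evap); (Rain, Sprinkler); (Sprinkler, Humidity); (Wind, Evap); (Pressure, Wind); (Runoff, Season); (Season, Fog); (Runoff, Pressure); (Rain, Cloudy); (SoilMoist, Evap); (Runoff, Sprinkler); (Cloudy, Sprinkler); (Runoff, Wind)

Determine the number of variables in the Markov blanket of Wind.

A node's Markov blanket = Pa ∪ Ch ∪ (parents of Ch other than the node itself).
Wind has parents Pressure, Runoff, SoilMoist.
Wind's children: Evap.
For each child, the remaining parents (spouses of Wind):
  Evap's other parents are Rain, Runoff, Season, SoilMoist.
MB(Wind) = {Evap, Pressure, Rain, Runoff, Season, SoilMoist}, which has 6 nodes.

6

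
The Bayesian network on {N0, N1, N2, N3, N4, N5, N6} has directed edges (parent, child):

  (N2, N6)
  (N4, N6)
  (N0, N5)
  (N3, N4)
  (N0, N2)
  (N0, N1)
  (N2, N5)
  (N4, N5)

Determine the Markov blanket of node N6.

The Markov blanket of a node is its parents, its children, and the other parents of its children.
Pa(N6) = {N2, N4}.
N6 has no children.
N6 has no children, so there are no co-parents.
So the Markov blanket of N6 is {N2, N4}.

{N2, N4}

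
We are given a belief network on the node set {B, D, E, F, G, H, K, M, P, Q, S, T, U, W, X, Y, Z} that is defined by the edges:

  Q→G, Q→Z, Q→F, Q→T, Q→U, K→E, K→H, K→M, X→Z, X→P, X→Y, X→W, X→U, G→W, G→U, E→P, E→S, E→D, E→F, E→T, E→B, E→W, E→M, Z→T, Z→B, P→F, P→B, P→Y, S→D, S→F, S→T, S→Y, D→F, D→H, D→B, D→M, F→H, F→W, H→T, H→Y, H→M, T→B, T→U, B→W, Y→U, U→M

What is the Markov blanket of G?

{B, E, F, Q, T, U, W, X, Y}

Parents of G: Q.
Children of G: U, W.
Other parents of G's children:
  W: B, E, F, X
  U: Q, T, X, Y
So the Markov blanket of G is {B, E, F, Q, T, U, W, X, Y}.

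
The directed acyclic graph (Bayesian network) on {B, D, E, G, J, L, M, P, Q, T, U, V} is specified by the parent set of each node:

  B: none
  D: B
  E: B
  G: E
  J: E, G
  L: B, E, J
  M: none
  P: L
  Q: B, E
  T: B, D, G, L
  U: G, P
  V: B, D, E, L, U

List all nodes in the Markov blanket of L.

{B, D, E, G, J, P, T, U, V}

L has parents B, E, J.
Ch(L) = {P, T, V}.
Parents of each child, excluding L:
  P has no other parent.
  parents(T) \ {L} = {B, D, G}.
  V also has parents B, D, E, U.
MB(L) = {B, D, E, G, J, P, T, U, V}.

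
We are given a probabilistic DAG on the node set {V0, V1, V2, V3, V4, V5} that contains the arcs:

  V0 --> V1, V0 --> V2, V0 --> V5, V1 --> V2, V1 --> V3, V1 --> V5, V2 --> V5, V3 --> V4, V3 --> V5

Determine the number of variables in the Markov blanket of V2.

4

By definition, MB(V2) is built from V2's parents, V2's children, and the co-parents of V2.
V2 has parents V0, V1.
Children of V2: V5.
Other parents of V2's children:
  V5's other parents are V0, V1, V3.
MB(V2) = {V0, V1, V3, V5}, which has 4 nodes.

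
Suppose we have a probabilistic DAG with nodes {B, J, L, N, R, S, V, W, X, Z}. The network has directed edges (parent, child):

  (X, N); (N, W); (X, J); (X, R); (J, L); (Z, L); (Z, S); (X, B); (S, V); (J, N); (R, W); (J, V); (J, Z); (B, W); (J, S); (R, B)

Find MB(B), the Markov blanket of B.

B has child W.
Pa(B) = {R, X}.
Parents of each child, excluding B:
  W also has parents N, R.
So the Markov blanket of B is {N, R, W, X}.

{N, R, W, X}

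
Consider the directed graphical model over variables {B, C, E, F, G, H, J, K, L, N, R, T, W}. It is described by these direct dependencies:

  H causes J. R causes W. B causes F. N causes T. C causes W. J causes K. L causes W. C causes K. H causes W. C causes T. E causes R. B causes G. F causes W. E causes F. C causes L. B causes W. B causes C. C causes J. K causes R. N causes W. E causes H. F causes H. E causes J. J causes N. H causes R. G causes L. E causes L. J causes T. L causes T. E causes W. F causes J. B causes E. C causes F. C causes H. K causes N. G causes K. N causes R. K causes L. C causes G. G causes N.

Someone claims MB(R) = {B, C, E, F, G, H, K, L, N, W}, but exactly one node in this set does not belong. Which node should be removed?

A node's Markov blanket = Pa ∪ Ch ∪ (parents of Ch other than the node itself).
R's parents: E, H, K, N.
R has child W.
Co-parents of R (other parents of its children):
  parents(W) \ {R} = {B, C, E, F, H, L, N}.
MB(R) = {B, C, E, F, H, K, L, N, W}.
G is neither a parent, child, nor co-parent of R, so it does not belong.

G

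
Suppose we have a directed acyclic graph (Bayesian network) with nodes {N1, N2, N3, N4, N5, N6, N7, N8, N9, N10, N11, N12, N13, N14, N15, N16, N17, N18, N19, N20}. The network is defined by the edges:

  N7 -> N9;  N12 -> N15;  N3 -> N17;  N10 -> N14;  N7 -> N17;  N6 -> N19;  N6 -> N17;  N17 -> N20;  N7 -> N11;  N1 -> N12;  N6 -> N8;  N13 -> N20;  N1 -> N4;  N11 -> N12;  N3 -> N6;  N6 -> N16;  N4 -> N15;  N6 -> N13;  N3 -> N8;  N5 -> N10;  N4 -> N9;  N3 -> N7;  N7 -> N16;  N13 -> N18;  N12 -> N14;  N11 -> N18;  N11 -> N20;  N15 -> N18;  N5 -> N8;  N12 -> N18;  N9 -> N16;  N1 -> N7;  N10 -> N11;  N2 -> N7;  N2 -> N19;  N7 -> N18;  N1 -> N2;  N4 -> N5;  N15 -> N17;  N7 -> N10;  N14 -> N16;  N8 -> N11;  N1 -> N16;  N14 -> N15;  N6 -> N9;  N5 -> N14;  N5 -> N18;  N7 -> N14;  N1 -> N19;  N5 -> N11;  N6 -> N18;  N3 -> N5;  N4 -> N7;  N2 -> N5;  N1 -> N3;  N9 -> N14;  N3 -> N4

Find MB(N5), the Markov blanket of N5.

By definition, MB(N5) is built from N5's parents, N5's children, and the co-parents of N5.
N5 has parents N2, N3, N4.
Children of N5: N8, N10, N11, N14, N18.
For each child, the remaining parents (spouses of N5):
  N8: N3, N6
  N10: N7
  N11: N7, N8, N10
  N14: N7, N9, N10, N12
  N18: N6, N7, N11, N12, N13, N15
MB(N5) = {N2, N3, N4, N6, N7, N8, N9, N10, N11, N12, N13, N14, N15, N18}.

{N2, N3, N4, N6, N7, N8, N9, N10, N11, N12, N13, N14, N15, N18}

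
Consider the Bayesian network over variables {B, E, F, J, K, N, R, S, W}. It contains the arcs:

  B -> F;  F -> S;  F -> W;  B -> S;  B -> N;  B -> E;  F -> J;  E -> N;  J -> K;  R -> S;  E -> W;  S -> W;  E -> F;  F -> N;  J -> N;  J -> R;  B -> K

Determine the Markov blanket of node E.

{B, F, J, N, S, W}

The Markov blanket of a node is its parents, its children, and the other parents of its children.
E's parents: B.
Children of E: F, N, W.
Other parents of E's children:
  parents(F) \ {E} = {B}.
  N also has parents B, F, J.
  parents(W) \ {E} = {F, S}.
Taking the union gives {B, F, J, N, S, W}.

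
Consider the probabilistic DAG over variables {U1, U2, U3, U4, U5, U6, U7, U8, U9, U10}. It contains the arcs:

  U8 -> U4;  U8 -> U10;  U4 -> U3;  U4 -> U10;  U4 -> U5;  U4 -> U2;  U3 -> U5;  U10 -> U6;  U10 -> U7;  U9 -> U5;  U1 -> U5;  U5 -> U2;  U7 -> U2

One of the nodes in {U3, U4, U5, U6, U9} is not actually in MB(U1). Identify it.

By definition, MB(U1) is built from U1's parents, U1's children, and the co-parents of U1.
U1 has no parents.
Children of U1: U5.
Other parents of U1's children:
  U5 also has parents U3, U4, U9.
MB(U1) = {U3, U4, U5, U9}.
U6 is neither a parent, child, nor co-parent of U1, so it does not belong.

U6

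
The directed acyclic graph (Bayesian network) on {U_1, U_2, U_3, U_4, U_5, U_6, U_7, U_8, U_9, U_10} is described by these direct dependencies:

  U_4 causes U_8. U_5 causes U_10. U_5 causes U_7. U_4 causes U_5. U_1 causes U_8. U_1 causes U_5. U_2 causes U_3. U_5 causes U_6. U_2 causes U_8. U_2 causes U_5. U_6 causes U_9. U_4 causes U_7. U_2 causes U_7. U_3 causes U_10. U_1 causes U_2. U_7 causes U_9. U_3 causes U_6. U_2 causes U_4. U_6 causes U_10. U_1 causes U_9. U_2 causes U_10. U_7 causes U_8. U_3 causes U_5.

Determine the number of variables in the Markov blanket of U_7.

7

Recall MB(v) = parents ∪ children ∪ spouses, where spouses are the other parents of v's children.
U_7's parents: U_2, U_4, U_5.
Children of U_7: U_8, U_9.
For each child, the remaining parents (spouses of U_7):
  U_8: U_1, U_2, U_4
  U_9: U_1, U_6
MB(U_7) = {U_1, U_2, U_4, U_5, U_6, U_8, U_9}, which has 7 nodes.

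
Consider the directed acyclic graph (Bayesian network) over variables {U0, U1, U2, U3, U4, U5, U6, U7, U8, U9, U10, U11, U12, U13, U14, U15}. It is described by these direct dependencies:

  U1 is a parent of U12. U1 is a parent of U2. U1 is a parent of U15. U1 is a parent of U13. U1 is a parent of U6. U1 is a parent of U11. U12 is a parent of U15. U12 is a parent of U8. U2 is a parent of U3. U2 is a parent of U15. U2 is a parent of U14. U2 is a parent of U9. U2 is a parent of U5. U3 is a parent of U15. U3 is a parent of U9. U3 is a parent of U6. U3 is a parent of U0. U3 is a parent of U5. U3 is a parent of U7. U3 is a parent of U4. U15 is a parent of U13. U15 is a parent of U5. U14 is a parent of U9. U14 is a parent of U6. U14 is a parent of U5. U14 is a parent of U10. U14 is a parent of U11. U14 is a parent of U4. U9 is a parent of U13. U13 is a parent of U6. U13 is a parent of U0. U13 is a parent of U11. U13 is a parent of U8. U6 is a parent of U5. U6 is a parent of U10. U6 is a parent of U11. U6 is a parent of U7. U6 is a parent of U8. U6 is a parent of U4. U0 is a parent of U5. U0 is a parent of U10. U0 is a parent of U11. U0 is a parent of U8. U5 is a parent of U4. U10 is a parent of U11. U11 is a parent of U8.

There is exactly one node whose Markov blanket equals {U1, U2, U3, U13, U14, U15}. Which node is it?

The target node must have every member of {U1, U2, U3, U13, U14, U15} as a parent, child, or co-parent, and no others.
Parents of U9: U2, U3, U14; children: U13; co-parents: U1, U15.
These exactly cover the given set, so the node is U9.

U9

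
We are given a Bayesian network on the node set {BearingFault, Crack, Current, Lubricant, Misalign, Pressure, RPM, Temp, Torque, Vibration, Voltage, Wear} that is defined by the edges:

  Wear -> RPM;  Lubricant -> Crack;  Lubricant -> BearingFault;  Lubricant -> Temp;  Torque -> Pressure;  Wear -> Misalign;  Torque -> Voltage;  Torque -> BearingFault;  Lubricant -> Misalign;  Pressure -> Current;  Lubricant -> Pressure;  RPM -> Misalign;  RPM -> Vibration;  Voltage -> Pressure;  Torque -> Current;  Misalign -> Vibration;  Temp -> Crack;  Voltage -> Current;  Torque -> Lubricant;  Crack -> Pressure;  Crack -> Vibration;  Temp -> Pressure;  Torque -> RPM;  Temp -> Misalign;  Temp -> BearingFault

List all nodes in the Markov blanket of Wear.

Parents of Wear: none.
Ch(Wear) = {Misalign, RPM}.
Other parents of Wear's children:
  RPM: Torque
  Misalign: Lubricant, RPM, Temp
So the Markov blanket of Wear is {Lubricant, Misalign, RPM, Temp, Torque}.

{Lubricant, Misalign, RPM, Temp, Torque}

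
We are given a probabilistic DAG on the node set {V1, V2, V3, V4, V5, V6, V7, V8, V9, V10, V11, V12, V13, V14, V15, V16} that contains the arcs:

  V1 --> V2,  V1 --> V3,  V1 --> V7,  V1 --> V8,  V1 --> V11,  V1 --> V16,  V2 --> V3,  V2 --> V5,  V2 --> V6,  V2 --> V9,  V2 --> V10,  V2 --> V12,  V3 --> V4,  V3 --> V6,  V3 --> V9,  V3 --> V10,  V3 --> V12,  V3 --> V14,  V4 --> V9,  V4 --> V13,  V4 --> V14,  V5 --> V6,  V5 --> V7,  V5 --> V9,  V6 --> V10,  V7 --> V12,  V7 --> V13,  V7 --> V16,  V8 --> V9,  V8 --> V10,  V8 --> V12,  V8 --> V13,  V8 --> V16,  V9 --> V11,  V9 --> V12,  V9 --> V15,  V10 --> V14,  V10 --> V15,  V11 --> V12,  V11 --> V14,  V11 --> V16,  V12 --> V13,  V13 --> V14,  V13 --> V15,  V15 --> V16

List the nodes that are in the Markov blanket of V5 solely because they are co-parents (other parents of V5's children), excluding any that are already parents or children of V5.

{V1, V3, V4, V8}

Children of V5: V6, V7, V9.
  parents(V6) \ {V5} = {V2, V3}.
  parents(V7) \ {V5} = {V1}.
  parents(V9) \ {V5} = {V2, V3, V4, V8}.
Excluding nodes already adjacent to V5 (V2, V6, V7, V9), the co-parent-only contribution is {V1, V3, V4, V8}.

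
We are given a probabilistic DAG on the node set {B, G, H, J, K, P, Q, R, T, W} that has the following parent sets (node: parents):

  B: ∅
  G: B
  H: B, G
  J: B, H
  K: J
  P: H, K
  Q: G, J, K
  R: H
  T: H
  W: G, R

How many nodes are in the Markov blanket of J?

5

J's parents: B, H.
Ch(J) = {K, Q}.
Other parents of J's children:
  K: no additional parents.
  Q's other parents are G, K.
MB(J) = {B, G, H, K, Q}, which has 5 nodes.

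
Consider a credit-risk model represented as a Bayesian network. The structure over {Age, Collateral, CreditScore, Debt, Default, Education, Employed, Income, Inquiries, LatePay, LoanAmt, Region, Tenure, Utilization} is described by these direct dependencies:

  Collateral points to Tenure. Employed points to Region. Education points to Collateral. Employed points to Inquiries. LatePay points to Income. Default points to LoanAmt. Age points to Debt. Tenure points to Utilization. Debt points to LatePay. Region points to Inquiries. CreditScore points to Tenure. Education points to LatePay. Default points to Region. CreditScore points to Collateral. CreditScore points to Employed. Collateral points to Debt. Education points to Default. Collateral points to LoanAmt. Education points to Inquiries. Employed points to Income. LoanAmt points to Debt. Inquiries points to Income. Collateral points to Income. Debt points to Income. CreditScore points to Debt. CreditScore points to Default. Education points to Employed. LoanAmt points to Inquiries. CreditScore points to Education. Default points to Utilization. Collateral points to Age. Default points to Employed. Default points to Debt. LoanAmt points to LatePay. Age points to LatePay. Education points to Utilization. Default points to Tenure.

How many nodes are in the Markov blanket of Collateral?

11

The Markov blanket of a node is its parents, its children, and the other parents of its children.
Collateral has parents CreditScore, Education.
Ch(Collateral) = {Age, Debt, Income, LoanAmt, Tenure}.
Parents of each child, excluding Collateral:
  Age: —
  LoanAmt: Default
  Debt: Age, CreditScore, Default, LoanAmt
  Tenure: CreditScore, Default
  Income: Debt, Employed, Inquiries, LatePay
MB(Collateral) = {Age, CreditScore, Debt, Default, Education, Employed, Income, Inquiries, LatePay, LoanAmt, Tenure}, which has 11 nodes.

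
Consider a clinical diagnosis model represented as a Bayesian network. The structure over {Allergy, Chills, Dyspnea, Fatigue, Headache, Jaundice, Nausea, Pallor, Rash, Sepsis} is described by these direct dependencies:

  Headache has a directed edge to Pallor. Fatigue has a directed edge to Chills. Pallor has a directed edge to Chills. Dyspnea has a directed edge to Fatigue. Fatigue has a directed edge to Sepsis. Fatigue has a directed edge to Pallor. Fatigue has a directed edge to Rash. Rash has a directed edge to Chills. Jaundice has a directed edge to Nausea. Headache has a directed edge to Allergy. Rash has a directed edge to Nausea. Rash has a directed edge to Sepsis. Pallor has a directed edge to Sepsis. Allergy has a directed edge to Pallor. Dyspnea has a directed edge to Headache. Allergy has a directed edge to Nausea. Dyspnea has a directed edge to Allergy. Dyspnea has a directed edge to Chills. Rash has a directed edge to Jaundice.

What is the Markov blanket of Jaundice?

{Allergy, Nausea, Rash}

The Markov blanket of a node is its parents, its children, and the other parents of its children.
Children of Jaundice: Nausea.
Pa(Jaundice) = {Rash}.
For each child, the remaining parents (spouses of Jaundice):
  Nausea: Allergy, Rash
MB(Jaundice) = {Allergy, Nausea, Rash}.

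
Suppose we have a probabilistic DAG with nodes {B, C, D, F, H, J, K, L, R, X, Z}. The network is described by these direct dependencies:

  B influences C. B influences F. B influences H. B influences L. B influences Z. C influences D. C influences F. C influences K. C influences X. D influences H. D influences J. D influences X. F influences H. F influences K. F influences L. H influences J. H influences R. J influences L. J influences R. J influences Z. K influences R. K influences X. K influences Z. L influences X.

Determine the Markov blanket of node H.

By definition, MB(H) is built from H's parents, H's children, and the co-parents of H.
H has parents B, D, F.
Children of H: J, R.
Other parents of H's children:
  J: D
  R: J, K
Union: {B, D, F} ∪ {J, R} ∪ {D, J, K} = {B, D, F, J, K, R}.

{B, D, F, J, K, R}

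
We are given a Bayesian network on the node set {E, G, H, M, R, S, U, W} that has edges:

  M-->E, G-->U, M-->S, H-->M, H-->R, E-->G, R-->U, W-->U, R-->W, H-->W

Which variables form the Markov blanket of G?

Parents of G: E.
Ch(G) = {U}.
Co-parents of G (other parents of its children):
  parents(U) \ {G} = {R, W}.
MB(G) = {E, R, U, W}.

{E, R, U, W}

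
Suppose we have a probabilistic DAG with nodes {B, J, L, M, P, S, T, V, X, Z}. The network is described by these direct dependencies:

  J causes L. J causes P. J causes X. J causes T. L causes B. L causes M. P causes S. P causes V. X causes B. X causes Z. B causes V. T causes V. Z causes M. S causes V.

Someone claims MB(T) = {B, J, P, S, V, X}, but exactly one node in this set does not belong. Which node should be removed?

X

T's children: V.
Parents of T: J.
Parents of each child, excluding T:
  V: B, P, S
MB(T) = {B, J, P, S, V}.
X is neither a parent, child, nor co-parent of T, so it does not belong.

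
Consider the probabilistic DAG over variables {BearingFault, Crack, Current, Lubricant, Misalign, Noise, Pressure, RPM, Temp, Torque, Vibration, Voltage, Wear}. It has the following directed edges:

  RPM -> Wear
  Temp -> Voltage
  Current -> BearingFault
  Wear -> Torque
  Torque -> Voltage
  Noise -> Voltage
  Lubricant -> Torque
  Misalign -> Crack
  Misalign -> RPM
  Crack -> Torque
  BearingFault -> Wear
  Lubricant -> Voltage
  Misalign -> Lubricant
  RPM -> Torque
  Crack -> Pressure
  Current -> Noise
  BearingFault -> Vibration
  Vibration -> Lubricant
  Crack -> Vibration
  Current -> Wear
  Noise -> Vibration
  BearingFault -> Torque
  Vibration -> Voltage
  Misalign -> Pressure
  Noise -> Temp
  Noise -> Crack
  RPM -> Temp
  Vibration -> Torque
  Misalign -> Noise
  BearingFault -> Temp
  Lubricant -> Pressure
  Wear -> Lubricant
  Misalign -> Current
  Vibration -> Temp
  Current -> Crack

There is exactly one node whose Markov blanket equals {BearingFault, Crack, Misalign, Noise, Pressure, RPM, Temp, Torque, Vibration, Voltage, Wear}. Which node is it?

The target node must have every member of {BearingFault, Crack, Misalign, Noise, Pressure, RPM, Temp, Torque, Vibration, Voltage, Wear} as a parent, child, or co-parent, and no others.
Parents of Lubricant: Misalign, Vibration, Wear; children: Pressure, Torque, Voltage; co-parents: BearingFault, Crack, Misalign, Noise, RPM, Temp, Torque, Vibration, Wear.
These exactly cover the given set, so the node is Lubricant.

Lubricant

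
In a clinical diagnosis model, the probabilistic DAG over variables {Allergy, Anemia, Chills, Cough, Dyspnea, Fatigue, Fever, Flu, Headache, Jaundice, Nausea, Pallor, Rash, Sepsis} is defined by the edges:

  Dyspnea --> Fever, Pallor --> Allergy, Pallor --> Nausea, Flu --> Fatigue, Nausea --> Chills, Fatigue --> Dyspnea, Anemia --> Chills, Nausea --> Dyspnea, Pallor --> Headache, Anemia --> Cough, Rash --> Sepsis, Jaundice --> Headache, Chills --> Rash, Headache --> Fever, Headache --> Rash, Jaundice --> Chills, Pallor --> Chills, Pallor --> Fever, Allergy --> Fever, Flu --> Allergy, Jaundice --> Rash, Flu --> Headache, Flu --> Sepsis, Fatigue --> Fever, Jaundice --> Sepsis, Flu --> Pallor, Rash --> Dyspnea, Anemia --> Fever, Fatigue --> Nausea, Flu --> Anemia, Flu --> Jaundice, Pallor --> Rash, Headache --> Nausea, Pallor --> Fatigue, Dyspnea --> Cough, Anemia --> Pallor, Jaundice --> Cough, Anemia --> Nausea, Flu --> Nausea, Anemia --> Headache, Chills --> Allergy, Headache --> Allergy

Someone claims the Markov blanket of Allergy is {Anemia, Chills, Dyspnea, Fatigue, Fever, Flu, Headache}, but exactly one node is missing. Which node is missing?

Pallor

Children of Allergy: Fever.
Parents of Allergy: Chills, Flu, Headache, Pallor.
For each child, the remaining parents (spouses of Allergy):
  Fever also has parents Anemia, Dyspnea, Fatigue, Headache, Pallor.
MB(Allergy) = {Anemia, Chills, Dyspnea, Fatigue, Fever, Flu, Headache, Pallor}.
Comparing with the claimed set, Pallor is missing.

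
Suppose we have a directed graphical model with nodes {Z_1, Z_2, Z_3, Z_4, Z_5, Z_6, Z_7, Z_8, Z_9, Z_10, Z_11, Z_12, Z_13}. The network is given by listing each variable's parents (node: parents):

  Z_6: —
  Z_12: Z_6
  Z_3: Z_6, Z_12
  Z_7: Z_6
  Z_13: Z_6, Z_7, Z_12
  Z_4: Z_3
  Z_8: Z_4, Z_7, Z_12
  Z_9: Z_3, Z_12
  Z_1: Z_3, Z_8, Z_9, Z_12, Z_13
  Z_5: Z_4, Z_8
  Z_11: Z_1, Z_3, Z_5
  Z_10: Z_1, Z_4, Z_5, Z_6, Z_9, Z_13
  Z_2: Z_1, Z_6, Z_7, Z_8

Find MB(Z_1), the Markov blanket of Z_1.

{Z_2, Z_3, Z_4, Z_5, Z_6, Z_7, Z_8, Z_9, Z_10, Z_11, Z_12, Z_13}

Z_1 has parents Z_3, Z_8, Z_9, Z_12, Z_13.
Children of Z_1: Z_2, Z_10, Z_11.
Other parents of Z_1's children:
  Z_11's other parents are Z_3, Z_5.
  Z_10 also has parents Z_4, Z_5, Z_6, Z_9, Z_13.
  parents(Z_2) \ {Z_1} = {Z_6, Z_7, Z_8}.
MB(Z_1) = {Z_2, Z_3, Z_4, Z_5, Z_6, Z_7, Z_8, Z_9, Z_10, Z_11, Z_12, Z_13}.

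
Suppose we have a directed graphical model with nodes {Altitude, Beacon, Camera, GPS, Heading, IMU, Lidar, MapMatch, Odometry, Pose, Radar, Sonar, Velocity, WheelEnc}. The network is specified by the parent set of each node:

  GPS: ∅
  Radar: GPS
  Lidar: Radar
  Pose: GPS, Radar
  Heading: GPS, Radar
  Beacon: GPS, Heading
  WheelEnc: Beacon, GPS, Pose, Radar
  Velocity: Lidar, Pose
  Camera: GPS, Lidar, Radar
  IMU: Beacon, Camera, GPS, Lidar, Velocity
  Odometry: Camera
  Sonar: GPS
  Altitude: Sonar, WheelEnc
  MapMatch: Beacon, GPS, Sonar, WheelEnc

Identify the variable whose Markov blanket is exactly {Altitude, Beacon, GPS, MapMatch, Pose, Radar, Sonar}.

The target node must have every member of {Altitude, Beacon, GPS, MapMatch, Pose, Radar, Sonar} as a parent, child, or co-parent, and no others.
Parents of WheelEnc: Beacon, GPS, Pose, Radar; children: Altitude, MapMatch; co-parents: Beacon, GPS, Sonar.
These exactly cover the given set, so the node is WheelEnc.

WheelEnc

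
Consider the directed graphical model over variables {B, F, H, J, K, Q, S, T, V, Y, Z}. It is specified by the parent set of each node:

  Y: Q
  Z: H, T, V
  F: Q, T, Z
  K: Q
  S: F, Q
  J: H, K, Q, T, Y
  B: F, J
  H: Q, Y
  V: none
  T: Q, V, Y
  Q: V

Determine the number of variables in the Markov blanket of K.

K's parents: Q.
K's children: J.
For each child, the remaining parents (spouses of K):
  J also has parents H, Q, T, Y.
MB(K) = {H, J, Q, T, Y}, which has 5 nodes.

5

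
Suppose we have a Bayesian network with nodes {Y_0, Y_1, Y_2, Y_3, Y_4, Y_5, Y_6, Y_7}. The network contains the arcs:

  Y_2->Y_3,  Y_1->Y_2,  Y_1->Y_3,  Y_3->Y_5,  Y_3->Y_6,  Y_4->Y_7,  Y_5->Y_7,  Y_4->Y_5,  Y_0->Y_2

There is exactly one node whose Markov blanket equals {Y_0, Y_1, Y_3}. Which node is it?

The target node must have every member of {Y_0, Y_1, Y_3} as a parent, child, or co-parent, and no others.
Parents of Y_2: Y_0, Y_1; children: Y_3; co-parents: Y_1.
These exactly cover the given set, so the node is Y_2.

Y_2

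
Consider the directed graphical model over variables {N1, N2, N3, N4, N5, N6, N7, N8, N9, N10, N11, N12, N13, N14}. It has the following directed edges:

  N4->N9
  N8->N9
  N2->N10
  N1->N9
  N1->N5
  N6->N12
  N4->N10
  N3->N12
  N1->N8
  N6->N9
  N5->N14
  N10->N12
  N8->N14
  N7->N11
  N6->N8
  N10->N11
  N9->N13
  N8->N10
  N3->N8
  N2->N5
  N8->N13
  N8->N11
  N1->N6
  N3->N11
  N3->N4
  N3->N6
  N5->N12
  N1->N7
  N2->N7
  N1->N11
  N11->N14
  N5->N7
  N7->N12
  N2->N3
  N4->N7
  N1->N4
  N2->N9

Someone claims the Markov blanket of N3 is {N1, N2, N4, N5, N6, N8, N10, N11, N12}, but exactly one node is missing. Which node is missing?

N7

Recall MB(v) = parents ∪ children ∪ spouses, where spouses are the other parents of v's children.
N3 has parent N2.
N3's children: N4, N6, N8, N11, N12.
For each child, the remaining parents (spouses of N3):
  parents(N4) \ {N3} = {N1}.
  N6's other parent is N1.
  N8 also has parents N1, N6.
  parents(N11) \ {N3} = {N1, N7, N8, N10}.
  N12 also has parents N5, N6, N7, N10.
MB(N3) = {N1, N2, N4, N5, N6, N7, N8, N10, N11, N12}.
Comparing with the claimed set, N7 is missing.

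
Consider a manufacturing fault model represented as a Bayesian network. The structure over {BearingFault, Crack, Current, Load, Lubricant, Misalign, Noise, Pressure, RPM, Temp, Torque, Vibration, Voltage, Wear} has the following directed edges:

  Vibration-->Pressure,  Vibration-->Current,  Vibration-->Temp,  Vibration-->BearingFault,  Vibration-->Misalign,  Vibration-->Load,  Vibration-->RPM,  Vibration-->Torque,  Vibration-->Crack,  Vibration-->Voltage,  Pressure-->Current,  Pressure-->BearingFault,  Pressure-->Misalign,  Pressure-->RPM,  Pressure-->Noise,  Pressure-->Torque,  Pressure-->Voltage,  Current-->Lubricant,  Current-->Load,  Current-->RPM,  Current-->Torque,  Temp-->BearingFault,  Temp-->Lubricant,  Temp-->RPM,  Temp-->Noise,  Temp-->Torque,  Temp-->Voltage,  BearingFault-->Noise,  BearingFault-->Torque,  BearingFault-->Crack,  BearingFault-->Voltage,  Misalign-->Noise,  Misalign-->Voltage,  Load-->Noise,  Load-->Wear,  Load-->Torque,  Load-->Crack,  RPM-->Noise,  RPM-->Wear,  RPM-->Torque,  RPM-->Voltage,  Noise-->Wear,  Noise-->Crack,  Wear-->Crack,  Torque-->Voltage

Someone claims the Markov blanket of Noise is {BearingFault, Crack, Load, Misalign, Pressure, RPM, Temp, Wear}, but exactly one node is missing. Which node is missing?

Vibration

The Markov blanket of a node is its parents, its children, and the other parents of its children.
Noise's parents: BearingFault, Load, Misalign, Pressure, RPM, Temp.
Noise has children Crack, Wear.
For each child, the remaining parents (spouses of Noise):
  Wear also has parents Load, RPM.
  Crack also has parents BearingFault, Load, Vibration, Wear.
MB(Noise) = {BearingFault, Crack, Load, Misalign, Pressure, RPM, Temp, Vibration, Wear}.
Comparing with the claimed set, Vibration is missing.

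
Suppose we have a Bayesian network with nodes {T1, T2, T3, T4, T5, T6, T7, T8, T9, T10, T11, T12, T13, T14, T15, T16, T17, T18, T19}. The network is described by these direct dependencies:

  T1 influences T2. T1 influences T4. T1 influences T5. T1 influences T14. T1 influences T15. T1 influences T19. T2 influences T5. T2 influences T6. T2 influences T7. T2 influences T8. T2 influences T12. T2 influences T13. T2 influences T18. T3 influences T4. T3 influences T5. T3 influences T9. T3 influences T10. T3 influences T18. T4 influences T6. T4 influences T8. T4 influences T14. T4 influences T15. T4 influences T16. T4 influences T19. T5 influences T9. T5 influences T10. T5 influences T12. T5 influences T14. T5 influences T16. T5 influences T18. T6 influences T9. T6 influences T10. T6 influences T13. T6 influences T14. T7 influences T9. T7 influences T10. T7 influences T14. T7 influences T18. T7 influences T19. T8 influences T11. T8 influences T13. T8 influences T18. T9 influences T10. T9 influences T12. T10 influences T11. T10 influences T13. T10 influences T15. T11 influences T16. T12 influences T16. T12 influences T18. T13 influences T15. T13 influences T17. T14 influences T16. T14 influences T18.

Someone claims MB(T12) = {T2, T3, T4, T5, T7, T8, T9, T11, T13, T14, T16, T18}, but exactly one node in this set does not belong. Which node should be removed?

T13

Pa(T12) = {T2, T5, T9}.
Ch(T12) = {T16, T18}.
Co-parents of T12 (other parents of its children):
  T16: T4, T5, T11, T14
  T18: T2, T3, T5, T7, T8, T14
MB(T12) = {T2, T3, T4, T5, T7, T8, T9, T11, T14, T16, T18}.
T13 is neither a parent, child, nor co-parent of T12, so it does not belong.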